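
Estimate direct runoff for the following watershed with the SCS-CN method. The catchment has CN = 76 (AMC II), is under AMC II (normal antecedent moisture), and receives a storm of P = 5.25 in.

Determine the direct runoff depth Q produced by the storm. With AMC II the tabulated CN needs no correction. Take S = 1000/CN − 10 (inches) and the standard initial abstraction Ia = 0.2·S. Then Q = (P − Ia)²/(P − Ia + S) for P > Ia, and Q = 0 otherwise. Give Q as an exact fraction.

CN(II) = 76; AMC II needs no correction.
Retention S: 1000/CN − 10 with CN=76.000 → S = 60/19 ≈ 3.158 in
Ia = 0.2S: 0.2·3.158 = 0.632 in (exactly 12/19)
Since P=5.250 > Ia=0.632: effective rainfall P−Ia = 351/76 in
Q = (351/76)²/((351/76) + 60/19) = (123201/5776)/(591/76) = 41067/14972 in ≈ 2.743 in

Q = 41067/14972 in ≈ 2.743 in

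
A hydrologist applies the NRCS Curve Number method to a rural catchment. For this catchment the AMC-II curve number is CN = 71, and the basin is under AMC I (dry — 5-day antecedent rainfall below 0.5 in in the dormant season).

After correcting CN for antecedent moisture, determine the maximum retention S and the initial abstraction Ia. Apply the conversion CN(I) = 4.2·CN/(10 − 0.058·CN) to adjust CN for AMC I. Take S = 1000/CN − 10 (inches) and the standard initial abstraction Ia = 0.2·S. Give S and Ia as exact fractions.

S = 14500/1491 in ≈ 9.725 in; Ia = 2900/1491 in ≈ 1.945 in

CN(I) from CN(II)=71: (4.2·71)/(10 − 0.058·71) = 149100/2941 ≈ 50.697
Max retention: S = 1000/(149100/2941) − 10 = 14500/1491 in (≈ 9.725 in)
Initial abstraction Ia = S/5 = (14500/1491)/5 = 2900/1491 ≈ 1.945 in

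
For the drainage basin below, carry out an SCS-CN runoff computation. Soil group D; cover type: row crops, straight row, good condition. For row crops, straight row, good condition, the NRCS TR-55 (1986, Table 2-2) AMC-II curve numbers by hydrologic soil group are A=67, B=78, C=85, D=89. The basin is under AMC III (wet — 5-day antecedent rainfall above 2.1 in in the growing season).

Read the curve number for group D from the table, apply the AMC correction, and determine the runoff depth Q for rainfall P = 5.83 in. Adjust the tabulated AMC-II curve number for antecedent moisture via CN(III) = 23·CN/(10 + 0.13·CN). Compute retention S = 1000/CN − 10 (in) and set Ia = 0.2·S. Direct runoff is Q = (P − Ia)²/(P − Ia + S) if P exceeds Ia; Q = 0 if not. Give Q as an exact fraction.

Q = 124743663891/23845707700 in ≈ 5.231 in

NRCS table: row crops, straight row, good condition, soil group D → CN(II) = 89
Adjust CN=89 to AMC III: 23·89/(10 + 0.13·89) → 2047 ÷ (2157/100) = 204700/2157 ≈ 94.900
S = 1000/(204700/2157) − 10 = 1100/2047 in ≈ 0.537 in
Ia = 0.2·(1100/2047) = 220/2047 in ≈ 0.107 in
P − Ia = 5.830 − 0.107 = 1171401/204700 ≈ 5.723 in (> 0, runoff occurs)
Q = (1171401/204700)²/((1171401/204700) + 1100/2047) = (1372180302801/41902090000)/(1281401/204700) = 124743663891/23845707700 in ≈ 5.231 in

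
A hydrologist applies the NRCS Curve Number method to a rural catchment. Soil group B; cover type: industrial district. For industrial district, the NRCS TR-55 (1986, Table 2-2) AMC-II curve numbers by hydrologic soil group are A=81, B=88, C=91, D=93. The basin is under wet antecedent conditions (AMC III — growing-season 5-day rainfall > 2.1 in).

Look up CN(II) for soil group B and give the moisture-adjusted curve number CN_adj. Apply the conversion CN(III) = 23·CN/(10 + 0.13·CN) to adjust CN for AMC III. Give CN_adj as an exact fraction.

NRCS table: industrial district, soil group B → CN(II) = 88
Wet (AMC III): CN(III) = 23·88/(10 + 0.13·88) = 2024/(536/25) = 6325/67 ≈ 94.403

CN_adj = 6325/67 ≈ 94.403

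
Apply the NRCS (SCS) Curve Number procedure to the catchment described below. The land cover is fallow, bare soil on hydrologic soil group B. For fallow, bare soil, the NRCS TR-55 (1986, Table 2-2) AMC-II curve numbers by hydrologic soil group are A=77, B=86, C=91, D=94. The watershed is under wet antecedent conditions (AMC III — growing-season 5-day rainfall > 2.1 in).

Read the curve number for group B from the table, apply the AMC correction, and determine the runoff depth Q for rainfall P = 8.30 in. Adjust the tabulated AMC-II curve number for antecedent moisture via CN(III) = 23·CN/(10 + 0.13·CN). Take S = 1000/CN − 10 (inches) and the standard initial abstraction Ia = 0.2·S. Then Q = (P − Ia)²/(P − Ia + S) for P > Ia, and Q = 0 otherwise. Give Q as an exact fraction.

Q = 6510391969/867224430 in ≈ 7.507 in

NRCS table: fallow, bare soil, soil group B → CN(II) = 86
Wet (AMC III): CN(III) = 23·86/(10 + 0.13·86) = 1978/(1059/50) = 98900/1059 ≈ 93.390
Retention S: 1000/CN − 10 with CN=93.390 → S = 700/989 ≈ 0.708 in
Ia = 0.2S: 0.2·0.708 = 0.142 in (exactly 140/989)
Since P=8.300 > Ia=0.142: effective rainfall P−Ia = 80687/9890 in
Runoff Q = (P−Ia)²/(P−Ia+S) = (8.158)²/(8.158+0.708) = 6510391969/867224430 ≈ 7.507 in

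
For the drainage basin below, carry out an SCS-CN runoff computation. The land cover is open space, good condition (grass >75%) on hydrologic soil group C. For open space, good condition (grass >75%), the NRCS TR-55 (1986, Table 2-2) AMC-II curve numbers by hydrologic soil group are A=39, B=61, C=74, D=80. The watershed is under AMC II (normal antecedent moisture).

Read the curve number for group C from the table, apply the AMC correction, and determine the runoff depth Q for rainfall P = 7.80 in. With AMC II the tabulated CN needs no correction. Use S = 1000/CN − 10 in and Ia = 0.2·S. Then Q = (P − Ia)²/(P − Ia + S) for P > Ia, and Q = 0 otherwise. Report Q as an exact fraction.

NRCS table: open space, good condition (grass >75%), soil group C → CN(II) = 74
AMC II — tabulated CN = 74 applies directly.
S = 1000/74 − 10 = 130/37 in ≈ 3.514 in
Ia = 0.2S: 0.2·3.514 = 0.703 in (exactly 26/37)
Excess rainfall: 7.800 − 0.703 = 7.097 in; P > Ia so Q > 0
Q: (1313/185)² ÷ (1963/185) = 132613/27935 in (≈ 4.747 in)

Q = 132613/27935 in ≈ 4.747 in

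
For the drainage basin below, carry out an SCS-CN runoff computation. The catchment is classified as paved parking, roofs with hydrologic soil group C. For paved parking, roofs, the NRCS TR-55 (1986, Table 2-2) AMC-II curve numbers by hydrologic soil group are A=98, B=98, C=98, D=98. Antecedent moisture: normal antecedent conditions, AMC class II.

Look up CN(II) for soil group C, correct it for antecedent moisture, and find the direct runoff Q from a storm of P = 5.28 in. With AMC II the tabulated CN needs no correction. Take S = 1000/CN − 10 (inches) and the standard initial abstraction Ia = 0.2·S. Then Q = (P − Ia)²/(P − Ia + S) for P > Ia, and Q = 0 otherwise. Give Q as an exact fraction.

Q = 10297681/2042075 in ≈ 5.043 in

NRCS table: paved parking, roofs, soil group C → CN(II) = 98
Average conditions: CN = 98 (no AMC adjustment).
Max retention: S = 1000/98 − 10 = 10/49 in (≈ 0.204 in)
Ia = 0.2·(10/49) = 2/49 in ≈ 0.041 in
Since P=5.280 > Ia=0.041: effective rainfall P−Ia = 6418/1225 in
Q: (6418/1225)² ÷ (6668/1225) = 10297681/2042075 in (≈ 5.043 in)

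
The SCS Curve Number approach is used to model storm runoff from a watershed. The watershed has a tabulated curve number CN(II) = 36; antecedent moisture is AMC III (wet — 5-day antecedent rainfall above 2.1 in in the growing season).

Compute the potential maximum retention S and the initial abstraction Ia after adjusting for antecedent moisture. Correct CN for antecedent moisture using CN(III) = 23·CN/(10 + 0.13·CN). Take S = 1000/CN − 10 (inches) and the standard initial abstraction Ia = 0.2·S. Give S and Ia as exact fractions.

Adjust CN=36 to AMC III: 23·36/(10 + 0.13·36) → 828 ÷ (367/25) = 20700/367 ≈ 56.403
Retention S: 1000/CN − 10 with CN=56.403 → S = 1600/207 ≈ 7.729 in
Ia = 0.2·(1600/207) = 320/207 in ≈ 1.546 in

S = 1600/207 in ≈ 7.729 in; Ia = 320/207 in ≈ 1.546 in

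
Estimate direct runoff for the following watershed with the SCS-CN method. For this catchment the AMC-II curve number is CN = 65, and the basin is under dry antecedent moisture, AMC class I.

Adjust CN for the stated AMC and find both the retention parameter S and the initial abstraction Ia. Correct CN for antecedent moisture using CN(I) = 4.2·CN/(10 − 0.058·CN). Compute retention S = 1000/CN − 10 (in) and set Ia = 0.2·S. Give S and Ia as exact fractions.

S = 500/39 in ≈ 12.821 in; Ia = 100/39 in ≈ 2.564 in

Adjust CN=65 to AMC I: 4.2·65/(10 − 0.058·65) → 273 ÷ (623/100) = 3900/89 ≈ 43.820
Retention S: 1000/CN − 10 with CN=43.820 → S = 500/39 ≈ 12.821 in
Initial abstraction Ia = S/5 = (500/39)/5 = 100/39 ≈ 2.564 in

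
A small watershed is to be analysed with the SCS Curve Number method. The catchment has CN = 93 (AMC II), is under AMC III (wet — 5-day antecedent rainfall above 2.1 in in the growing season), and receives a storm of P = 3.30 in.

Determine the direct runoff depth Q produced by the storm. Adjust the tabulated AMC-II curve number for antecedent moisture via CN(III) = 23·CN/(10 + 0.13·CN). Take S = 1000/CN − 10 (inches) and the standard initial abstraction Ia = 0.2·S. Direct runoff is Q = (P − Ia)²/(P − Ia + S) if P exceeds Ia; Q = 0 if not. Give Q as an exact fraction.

Q = 4786840969/1629639930 in ≈ 2.937 in

CN(III) from CN(II)=93: (23·93)/(10 + 0.13·93) = 213900/2209 ≈ 96.831
Retention S: 1000/CN − 10 with CN=96.831 → S = 700/2139 ≈ 0.327 in
Ia = 0.2·(700/2139) = 140/2139 in ≈ 0.065 in
Excess rainfall: 3.300 − 0.065 = 3.235 in; P > Ia so Q > 0
Q = (69187/21390)²/((69187/21390) + 700/2139) = (4786840969/457532100)/(76187/21390) = 4786840969/1629639930 in ≈ 2.937 in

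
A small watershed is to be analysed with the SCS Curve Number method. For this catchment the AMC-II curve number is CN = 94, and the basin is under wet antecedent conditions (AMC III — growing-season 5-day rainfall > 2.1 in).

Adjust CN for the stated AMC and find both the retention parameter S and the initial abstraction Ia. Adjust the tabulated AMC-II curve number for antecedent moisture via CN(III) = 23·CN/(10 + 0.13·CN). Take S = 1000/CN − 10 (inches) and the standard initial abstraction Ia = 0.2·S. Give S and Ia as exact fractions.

Wet (AMC III): CN(III) = 23·94/(10 + 0.13·94) = 2162/(1111/50) = 108100/1111 ≈ 97.300
Retention S: 1000/CN − 10 with CN=97.300 → S = 300/1081 ≈ 0.278 in
Ia = 0.2S: 0.2·0.278 = 0.056 in (exactly 60/1081)

S = 300/1081 in ≈ 0.278 in; Ia = 60/1081 in ≈ 0.056 in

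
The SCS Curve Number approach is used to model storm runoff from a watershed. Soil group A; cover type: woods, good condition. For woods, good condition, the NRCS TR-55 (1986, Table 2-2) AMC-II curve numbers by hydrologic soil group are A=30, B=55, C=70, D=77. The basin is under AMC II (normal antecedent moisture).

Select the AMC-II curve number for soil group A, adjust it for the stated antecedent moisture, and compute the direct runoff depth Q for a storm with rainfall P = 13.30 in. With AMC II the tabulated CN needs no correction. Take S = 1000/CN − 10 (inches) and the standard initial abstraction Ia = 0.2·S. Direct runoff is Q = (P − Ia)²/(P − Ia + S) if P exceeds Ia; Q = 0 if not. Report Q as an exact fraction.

Q = 9583/4110 in ≈ 2.332 in

NRCS table: woods, good condition, soil group A → CN(II) = 30
CN(II) = 30; AMC II needs no correction.
Retention S: 1000/CN − 10 with CN=30.000 → S = 70/3 ≈ 23.333 in
Ia = 0.2·(70/3) = 14/3 in ≈ 4.667 in
Since P=13.300 > Ia=4.667: effective rainfall P−Ia = 259/30 in
Q = (259/30)²/((259/30) + 70/3) = (67081/900)/(959/30) = 9583/4110 in ≈ 2.332 in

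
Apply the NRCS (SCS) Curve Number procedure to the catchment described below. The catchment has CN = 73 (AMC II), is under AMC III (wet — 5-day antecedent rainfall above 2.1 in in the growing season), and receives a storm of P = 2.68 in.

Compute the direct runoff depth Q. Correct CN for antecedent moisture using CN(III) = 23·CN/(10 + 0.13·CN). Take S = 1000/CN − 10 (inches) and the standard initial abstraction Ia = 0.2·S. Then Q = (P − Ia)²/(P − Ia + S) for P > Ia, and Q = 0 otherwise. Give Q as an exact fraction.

Q = 9799614049/6988543675 in ≈ 1.402 in

CN(III) from CN(II)=73: (23·73)/(10 + 0.13·73) = 167900/1949 ≈ 86.147
Retention S: 1000/CN − 10 with CN=86.147 → S = 2700/1679 ≈ 1.608 in
Ia = 0.2·(2700/1679) = 540/1679 in ≈ 0.322 in
Since P=2.680 > Ia=0.322: effective rainfall P−Ia = 98993/41975 in
Q = (98993/41975)²/((98993/41975) + 2700/1679) = (9799614049/1761900625)/(166493/41975) = 9799614049/6988543675 in ≈ 1.402 in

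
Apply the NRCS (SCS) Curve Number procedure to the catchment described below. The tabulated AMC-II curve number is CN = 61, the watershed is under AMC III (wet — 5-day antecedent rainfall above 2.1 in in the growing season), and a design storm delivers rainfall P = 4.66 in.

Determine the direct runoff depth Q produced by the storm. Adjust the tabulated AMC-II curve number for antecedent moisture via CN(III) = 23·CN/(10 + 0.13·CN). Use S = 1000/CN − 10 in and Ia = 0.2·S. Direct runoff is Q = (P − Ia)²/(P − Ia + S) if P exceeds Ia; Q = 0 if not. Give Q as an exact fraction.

Q = 82885834201/33875364850 in ≈ 2.447 in

CN(III) from CN(II)=61: (23·61)/(10 + 0.13·61) = 140300/1793 ≈ 78.249
Max retention: S = 1000/(140300/1793) − 10 = 3900/1403 in (≈ 2.780 in)
Ia = 0.2·(3900/1403) = 780/1403 in ≈ 0.556 in
Excess rainfall: 4.660 − 0.556 = 4.104 in; P > Ia so Q > 0
Q: (287899/70150)² ÷ (482899/70150) = 82885834201/33875364850 in (≈ 2.447 in)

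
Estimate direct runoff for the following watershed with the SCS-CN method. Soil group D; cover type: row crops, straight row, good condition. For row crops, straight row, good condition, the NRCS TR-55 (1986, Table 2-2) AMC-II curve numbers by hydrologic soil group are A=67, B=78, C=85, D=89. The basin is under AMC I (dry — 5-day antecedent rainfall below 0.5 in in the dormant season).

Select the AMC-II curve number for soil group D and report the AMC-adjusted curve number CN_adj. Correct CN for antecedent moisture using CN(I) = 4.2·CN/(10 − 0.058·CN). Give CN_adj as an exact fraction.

CN_adj = 186900/2419 ≈ 77.263

NRCS table: row crops, straight row, good condition, soil group D → CN(II) = 89
Adjust CN=89 to AMC I: 4.2·89/(10 − 0.058·89) → (1869/5) ÷ (2419/500) = 186900/2419 ≈ 77.263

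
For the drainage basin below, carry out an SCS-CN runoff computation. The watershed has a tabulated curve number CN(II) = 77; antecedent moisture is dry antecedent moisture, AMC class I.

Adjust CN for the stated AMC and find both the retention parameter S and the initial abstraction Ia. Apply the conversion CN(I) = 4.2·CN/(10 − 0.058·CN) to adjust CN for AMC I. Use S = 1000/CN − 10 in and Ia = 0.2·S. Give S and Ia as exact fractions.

S = 11500/1617 in ≈ 7.112 in; Ia = 2300/1617 in ≈ 1.422 in

CN(I) from CN(II)=77: (4.2·77)/(10 − 0.058·77) = 161700/2767 ≈ 58.439
Max retention: S = 1000/(161700/2767) − 10 = 11500/1617 in (≈ 7.112 in)
Initial abstraction Ia = S/5 = (11500/1617)/5 = 2300/1617 ≈ 1.422 in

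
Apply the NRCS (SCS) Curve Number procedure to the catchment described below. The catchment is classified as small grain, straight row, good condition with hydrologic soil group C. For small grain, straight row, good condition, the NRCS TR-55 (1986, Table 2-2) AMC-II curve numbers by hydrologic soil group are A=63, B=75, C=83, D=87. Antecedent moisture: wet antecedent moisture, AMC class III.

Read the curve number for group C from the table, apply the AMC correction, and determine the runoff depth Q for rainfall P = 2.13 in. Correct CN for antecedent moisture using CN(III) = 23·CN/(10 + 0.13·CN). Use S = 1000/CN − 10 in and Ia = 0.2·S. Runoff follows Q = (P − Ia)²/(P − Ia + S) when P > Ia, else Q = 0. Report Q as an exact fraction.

NRCS table: small grain, straight row, good condition, soil group C → CN(II) = 83
CN(III) from CN(II)=83: (23·83)/(10 + 0.13·83) = 190900/2079 ≈ 91.823
Max retention: S = 1000/(190900/2079) − 10 = 1700/1909 in (≈ 0.891 in)
Ia = 0.2S: 0.2·0.891 = 0.178 in (exactly 340/1909)
Excess rainfall: 2.130 − 0.178 = 1.952 in; P > Ia so Q > 0
Q: (372617/190900)² ÷ (542617/190900) = 138843428689/103585585300 in (≈ 1.340 in)

Q = 138843428689/103585585300 in ≈ 1.340 in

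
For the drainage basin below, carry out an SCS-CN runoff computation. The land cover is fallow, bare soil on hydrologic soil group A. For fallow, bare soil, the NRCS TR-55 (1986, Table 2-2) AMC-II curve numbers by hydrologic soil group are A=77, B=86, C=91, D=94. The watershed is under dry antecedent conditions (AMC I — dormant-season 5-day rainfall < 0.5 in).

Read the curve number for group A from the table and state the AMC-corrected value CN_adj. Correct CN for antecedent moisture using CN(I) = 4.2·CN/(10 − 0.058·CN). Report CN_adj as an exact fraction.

NRCS table: fallow, bare soil, soil group A → CN(II) = 77
Dry (AMC I): CN(I) = 4.2·77/(10 − 0.058·77) = (1617/5)/(2767/500) = 161700/2767 ≈ 58.439

CN_adj = 161700/2767 ≈ 58.439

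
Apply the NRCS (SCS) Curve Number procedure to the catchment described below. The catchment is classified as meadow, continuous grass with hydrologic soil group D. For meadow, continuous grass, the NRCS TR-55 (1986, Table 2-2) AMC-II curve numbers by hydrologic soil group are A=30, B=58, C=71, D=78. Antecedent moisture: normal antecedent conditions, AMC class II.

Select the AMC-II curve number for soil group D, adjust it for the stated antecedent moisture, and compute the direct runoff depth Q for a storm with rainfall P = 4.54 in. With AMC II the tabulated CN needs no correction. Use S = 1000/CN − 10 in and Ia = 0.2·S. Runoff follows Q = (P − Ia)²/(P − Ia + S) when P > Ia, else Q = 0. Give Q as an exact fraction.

Q = 60109009/25843350 in ≈ 2.326 in

NRCS table: meadow, continuous grass, soil group D → CN(II) = 78
Average conditions: CN = 78 (no AMC adjustment).
Max retention: S = 1000/78 − 10 = 110/39 in (≈ 2.821 in)
Ia = 0.2·(110/39) = 22/39 in ≈ 0.564 in
P − Ia = 4.540 − 0.564 = 7753/1950 ≈ 3.976 in (> 0, runoff occurs)
Runoff Q = (P−Ia)²/(P−Ia+S) = (3.976)²/(3.976+2.821) = 60109009/25843350 ≈ 2.326 in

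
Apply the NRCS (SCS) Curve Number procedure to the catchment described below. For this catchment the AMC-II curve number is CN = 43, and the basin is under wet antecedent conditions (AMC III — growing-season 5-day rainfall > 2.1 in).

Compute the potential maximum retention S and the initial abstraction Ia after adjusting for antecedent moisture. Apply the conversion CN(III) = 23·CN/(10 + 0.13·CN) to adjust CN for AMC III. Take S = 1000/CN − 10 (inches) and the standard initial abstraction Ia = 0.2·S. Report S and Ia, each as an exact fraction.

S = 5700/989 in ≈ 5.763 in; Ia = 1140/989 in ≈ 1.153 in

Wet (AMC III): CN(III) = 23·43/(10 + 0.13·43) = 989/(1559/100) = 98900/1559 ≈ 63.438
S = 1000/(98900/1559) − 10 = 5700/989 in ≈ 5.763 in
Ia = 0.2·(5700/989) = 1140/989 in ≈ 1.153 in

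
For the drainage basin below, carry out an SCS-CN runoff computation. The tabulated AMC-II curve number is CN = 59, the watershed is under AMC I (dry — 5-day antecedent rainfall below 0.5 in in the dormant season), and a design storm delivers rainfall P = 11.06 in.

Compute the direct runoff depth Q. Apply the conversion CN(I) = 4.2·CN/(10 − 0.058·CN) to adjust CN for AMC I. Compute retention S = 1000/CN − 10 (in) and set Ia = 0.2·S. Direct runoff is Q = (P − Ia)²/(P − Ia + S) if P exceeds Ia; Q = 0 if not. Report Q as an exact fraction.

Dry (AMC I): CN(I) = 4.2·59/(10 − 0.058·59) = (1239/5)/(3289/500) = 123900/3289 ≈ 37.671
S = 1000/(123900/3289) − 10 = 20500/1239 in ≈ 16.546 in
Ia = 0.2S: 0.2·16.546 = 3.309 in (exactly 4100/1239)
Since P=11.060 > Ia=3.309: effective rainfall P−Ia = 480167/61950 in
Q = (480167/61950)²/((480167/61950) + 20500/1239) = (230560347889/3837802500)/(1505167/61950) = 230560347889/93245095650 in ≈ 2.473 in

Q = 230560347889/93245095650 in ≈ 2.473 in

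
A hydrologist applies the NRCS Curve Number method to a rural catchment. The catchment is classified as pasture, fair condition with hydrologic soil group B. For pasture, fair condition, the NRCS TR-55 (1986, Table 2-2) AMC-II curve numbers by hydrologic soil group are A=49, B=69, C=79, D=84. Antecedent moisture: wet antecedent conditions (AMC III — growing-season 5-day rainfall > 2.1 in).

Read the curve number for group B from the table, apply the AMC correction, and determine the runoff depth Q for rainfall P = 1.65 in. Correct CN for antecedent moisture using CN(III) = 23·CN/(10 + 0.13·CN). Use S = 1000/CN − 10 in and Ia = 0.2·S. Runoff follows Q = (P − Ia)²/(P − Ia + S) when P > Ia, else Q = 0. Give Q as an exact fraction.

NRCS table: pasture, fair condition, soil group B → CN(II) = 69
Wet (AMC III): CN(III) = 23·69/(10 + 0.13·69) = 1587/(1897/100) = 158700/1897 ≈ 83.658
Retention S: 1000/CN − 10 with CN=83.658 → S = 3100/1587 ≈ 1.953 in
Initial abstraction Ia = S/5 = (3100/1587)/5 = 620/1587 ≈ 0.391 in
Excess rainfall: 1.650 − 0.391 = 1.259 in; P > Ia so Q > 0
Q: (39971/31740)² ÷ (101971/31740) = 1597680841/3236559540 in (≈ 0.494 in)

Q = 1597680841/3236559540 in ≈ 0.494 in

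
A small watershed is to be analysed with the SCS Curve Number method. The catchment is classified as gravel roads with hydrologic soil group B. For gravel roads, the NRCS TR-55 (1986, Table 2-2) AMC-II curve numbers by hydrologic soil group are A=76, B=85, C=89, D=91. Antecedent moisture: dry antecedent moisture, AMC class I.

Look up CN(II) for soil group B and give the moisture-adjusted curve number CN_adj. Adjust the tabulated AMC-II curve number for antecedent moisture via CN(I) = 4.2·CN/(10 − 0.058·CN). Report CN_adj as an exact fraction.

NRCS table: gravel roads, soil group B → CN(II) = 85
Dry (AMC I): CN(I) = 4.2·85/(10 − 0.058·85) = 357/(507/100) = 11900/169 ≈ 70.414

CN_adj = 11900/169 ≈ 70.414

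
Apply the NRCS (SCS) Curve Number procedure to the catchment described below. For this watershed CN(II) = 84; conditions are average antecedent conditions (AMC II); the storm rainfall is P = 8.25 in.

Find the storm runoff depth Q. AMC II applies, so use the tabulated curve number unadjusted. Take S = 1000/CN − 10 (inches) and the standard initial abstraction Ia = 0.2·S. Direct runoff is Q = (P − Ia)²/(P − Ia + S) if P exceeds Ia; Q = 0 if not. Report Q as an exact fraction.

AMC II — tabulated CN = 84 applies directly.
S = 1000/84 − 10 = 40/21 in ≈ 1.905 in
Ia = 0.2·(40/21) = 8/21 in ≈ 0.381 in
Since P=8.250 > Ia=0.381: effective rainfall P−Ia = 661/84 in
Q = (661/84)²/((661/84) + 40/21) = (436921/7056)/(821/84) = 436921/68964 in ≈ 6.335 in

Q = 436921/68964 in ≈ 6.335 in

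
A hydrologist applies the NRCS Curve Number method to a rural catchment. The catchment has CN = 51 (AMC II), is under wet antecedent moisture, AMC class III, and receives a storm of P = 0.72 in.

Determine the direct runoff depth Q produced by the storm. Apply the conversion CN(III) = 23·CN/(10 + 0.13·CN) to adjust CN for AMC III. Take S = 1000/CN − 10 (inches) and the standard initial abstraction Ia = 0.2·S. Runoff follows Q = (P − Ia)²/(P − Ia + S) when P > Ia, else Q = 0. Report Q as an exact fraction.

Wet (AMC III): CN(III) = 23·51/(10 + 0.13·51) = 1173/(1663/100) = 117300/1663 ≈ 70.535
Retention S: 1000/CN − 10 with CN=70.535 → S = 4900/1173 ≈ 4.177 in
Ia = 0.2·(4900/1173) = 980/1173 in ≈ 0.835 in
P = 0.720 ≤ Ia = 0.835 in: entire storm abstracted, Q = 0.

Q = 0 in ≈ 0.000 in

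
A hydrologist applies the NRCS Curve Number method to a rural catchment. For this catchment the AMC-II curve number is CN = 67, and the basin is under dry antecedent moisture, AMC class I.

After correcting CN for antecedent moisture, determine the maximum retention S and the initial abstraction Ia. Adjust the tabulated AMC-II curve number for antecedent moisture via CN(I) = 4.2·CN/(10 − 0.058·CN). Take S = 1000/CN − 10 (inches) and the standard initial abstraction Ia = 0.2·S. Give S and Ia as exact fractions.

CN(I) from CN(II)=67: (4.2·67)/(10 − 0.058·67) = 46900/1019 ≈ 46.026
Retention S: 1000/CN − 10 with CN=46.026 → S = 5500/469 ≈ 11.727 in
Ia = 0.2S: 0.2·11.727 = 2.345 in (exactly 1100/469)

S = 5500/469 in ≈ 11.727 in; Ia = 1100/469 in ≈ 2.345 in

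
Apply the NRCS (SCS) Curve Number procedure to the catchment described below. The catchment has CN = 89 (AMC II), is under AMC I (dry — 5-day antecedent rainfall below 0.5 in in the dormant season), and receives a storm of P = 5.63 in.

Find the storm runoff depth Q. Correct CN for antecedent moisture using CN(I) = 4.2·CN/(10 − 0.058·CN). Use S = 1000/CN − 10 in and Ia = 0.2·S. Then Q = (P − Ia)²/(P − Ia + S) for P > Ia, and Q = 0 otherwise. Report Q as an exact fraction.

Q = 887829409009/278900964300 in ≈ 3.183 in

Adjust CN=89 to AMC I: 4.2·89/(10 − 0.058·89) → (1869/5) ÷ (2419/500) = 186900/2419 ≈ 77.263
Retention S: 1000/CN − 10 with CN=77.263 → S = 5500/1869 ≈ 2.943 in
Ia = 0.2·(5500/1869) = 1100/1869 in ≈ 0.589 in
P − Ia = 5.630 − 0.589 = 942247/186900 ≈ 5.041 in (> 0, runoff occurs)
Q = (942247/186900)²/((942247/186900) + 5500/1869) = (887829409009/34931610000)/(1492247/186900) = 887829409009/278900964300 in ≈ 3.183 in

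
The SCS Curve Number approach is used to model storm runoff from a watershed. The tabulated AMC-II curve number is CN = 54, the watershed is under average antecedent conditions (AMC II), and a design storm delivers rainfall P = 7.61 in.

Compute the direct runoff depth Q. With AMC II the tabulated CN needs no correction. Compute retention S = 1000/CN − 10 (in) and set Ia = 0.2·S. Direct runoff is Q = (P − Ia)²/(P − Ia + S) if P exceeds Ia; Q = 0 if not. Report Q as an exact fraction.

Q = 254306809/105156900 in ≈ 2.418 in

CN(II) = 54; AMC II needs no correction.
Retention S: 1000/CN − 10 with CN=54.000 → S = 230/27 ≈ 8.519 in
Initial abstraction Ia = S/5 = (230/27)/5 = 46/27 ≈ 1.704 in
P − Ia = 7.610 − 1.704 = 15947/2700 ≈ 5.906 in (> 0, runoff occurs)
Runoff Q = (P−Ia)²/(P−Ia+S) = (5.906)²/(5.906+8.519) = 254306809/105156900 ≈ 2.418 in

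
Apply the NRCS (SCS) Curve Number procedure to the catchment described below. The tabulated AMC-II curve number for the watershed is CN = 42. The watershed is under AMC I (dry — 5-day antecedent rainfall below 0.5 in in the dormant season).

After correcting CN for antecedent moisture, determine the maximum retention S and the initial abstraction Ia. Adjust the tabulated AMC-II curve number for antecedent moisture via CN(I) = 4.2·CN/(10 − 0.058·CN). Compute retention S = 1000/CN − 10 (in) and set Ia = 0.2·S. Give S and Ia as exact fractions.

CN(I) from CN(II)=42: (4.2·42)/(10 − 0.058·42) = 44100/1891 ≈ 23.321
Max retention: S = 1000/(44100/1891) − 10 = 14500/441 in (≈ 32.880 in)
Ia = 0.2S: 0.2·32.880 = 6.576 in (exactly 2900/441)

S = 14500/441 in ≈ 32.880 in; Ia = 2900/441 in ≈ 6.576 in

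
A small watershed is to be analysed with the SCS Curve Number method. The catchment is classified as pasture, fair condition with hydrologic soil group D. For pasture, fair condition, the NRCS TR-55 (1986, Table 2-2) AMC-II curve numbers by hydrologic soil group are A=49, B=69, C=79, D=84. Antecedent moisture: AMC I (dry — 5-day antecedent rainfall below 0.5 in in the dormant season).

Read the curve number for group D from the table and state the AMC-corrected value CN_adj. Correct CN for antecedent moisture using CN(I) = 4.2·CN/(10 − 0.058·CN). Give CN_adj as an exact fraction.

CN_adj = 44100/641 ≈ 68.799

NRCS table: pasture, fair condition, soil group D → CN(II) = 84
CN(I) from CN(II)=84: (4.2·84)/(10 − 0.058·84) = 44100/641 ≈ 68.799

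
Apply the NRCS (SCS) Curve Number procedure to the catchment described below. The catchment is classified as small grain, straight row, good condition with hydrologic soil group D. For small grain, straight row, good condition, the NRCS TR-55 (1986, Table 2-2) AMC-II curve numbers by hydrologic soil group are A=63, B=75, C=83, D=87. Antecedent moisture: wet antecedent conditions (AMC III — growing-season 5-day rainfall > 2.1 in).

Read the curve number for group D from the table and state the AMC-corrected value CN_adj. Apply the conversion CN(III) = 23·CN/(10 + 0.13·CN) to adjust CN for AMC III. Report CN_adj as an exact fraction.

CN_adj = 200100/2131 ≈ 93.900

NRCS table: small grain, straight row, good condition, soil group D → CN(II) = 87
Wet (AMC III): CN(III) = 23·87/(10 + 0.13·87) = 2001/(2131/100) = 200100/2131 ≈ 93.900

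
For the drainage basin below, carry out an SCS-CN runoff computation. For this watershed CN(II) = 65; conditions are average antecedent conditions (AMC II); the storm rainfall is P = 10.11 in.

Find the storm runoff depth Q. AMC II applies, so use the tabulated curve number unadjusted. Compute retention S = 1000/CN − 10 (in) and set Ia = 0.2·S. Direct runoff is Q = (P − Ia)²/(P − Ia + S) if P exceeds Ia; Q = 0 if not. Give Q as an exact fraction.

Q = 137898049/24365900 in ≈ 5.659 in

CN(II) = 65; AMC II needs no correction.
Retention S: 1000/CN − 10 with CN=65.000 → S = 70/13 ≈ 5.385 in
Ia = 0.2·(70/13) = 14/13 in ≈ 1.077 in
P − Ia = 10.110 − 1.077 = 11743/1300 ≈ 9.033 in (> 0, runoff occurs)
Runoff Q = (P−Ia)²/(P−Ia+S) = (9.033)²/(9.033+5.385) = 137898049/24365900 ≈ 5.659 in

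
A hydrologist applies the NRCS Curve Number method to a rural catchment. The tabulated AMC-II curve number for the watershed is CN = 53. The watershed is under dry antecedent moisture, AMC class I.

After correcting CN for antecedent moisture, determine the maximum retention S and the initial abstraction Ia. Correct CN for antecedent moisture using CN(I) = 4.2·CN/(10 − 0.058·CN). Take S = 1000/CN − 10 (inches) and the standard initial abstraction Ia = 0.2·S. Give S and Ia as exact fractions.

Dry (AMC I): CN(I) = 4.2·53/(10 − 0.058·53) = (1113/5)/(3463/500) = 111300/3463 ≈ 32.140
Max retention: S = 1000/(111300/3463) − 10 = 23500/1113 in (≈ 21.114 in)
Ia = 0.2S: 0.2·21.114 = 4.223 in (exactly 4700/1113)

S = 23500/1113 in ≈ 21.114 in; Ia = 4700/1113 in ≈ 4.223 in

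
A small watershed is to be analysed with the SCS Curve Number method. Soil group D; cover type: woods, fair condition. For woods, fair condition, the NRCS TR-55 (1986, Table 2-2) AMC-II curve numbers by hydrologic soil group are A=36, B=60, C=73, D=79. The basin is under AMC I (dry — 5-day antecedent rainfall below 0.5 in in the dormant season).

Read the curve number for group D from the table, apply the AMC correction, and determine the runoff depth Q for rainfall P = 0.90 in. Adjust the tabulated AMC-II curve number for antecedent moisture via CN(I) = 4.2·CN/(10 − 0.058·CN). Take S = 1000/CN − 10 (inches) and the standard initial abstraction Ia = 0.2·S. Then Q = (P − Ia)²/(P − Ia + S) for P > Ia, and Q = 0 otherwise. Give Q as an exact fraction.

Q = 0 in ≈ 0.000 in

NRCS table: woods, fair condition, soil group D → CN(II) = 79
Adjust CN=79 to AMC I: 4.2·79/(10 − 0.058·79) → (1659/5) ÷ (2709/500) = 7900/129 ≈ 61.240
Retention S: 1000/CN − 10 with CN=61.240 → S = 500/79 ≈ 6.329 in
Initial abstraction Ia = S/5 = (500/79)/5 = 100/79 ≈ 1.266 in
P = 0.900 ≤ Ia = 1.266 in: entire storm abstracted, Q = 0.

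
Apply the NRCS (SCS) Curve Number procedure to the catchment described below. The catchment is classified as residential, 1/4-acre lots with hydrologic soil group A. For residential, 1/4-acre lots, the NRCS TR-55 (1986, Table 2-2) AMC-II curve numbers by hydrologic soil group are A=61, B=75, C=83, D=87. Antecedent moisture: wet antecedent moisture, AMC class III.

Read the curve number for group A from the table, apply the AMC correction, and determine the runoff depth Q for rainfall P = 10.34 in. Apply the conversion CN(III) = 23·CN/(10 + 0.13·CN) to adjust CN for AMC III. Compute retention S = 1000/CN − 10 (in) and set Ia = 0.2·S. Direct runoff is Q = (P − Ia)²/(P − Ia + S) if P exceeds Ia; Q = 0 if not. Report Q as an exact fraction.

NRCS table: residential, 1/4-acre lots, soil group A → CN(II) = 61
CN(III) from CN(II)=61: (23·61)/(10 + 0.13·61) = 140300/1793 ≈ 78.249
S = 1000/(140300/1793) − 10 = 3900/1403 in ≈ 2.780 in
Ia = 0.2·(3900/1403) = 780/1403 in ≈ 0.556 in
Since P=10.340 > Ia=0.556: effective rainfall P−Ia = 686351/70150 in
Runoff Q = (P−Ia)²/(P−Ia+S) = (9.784)²/(9.784+2.780) = 471077695201/61826772650 ≈ 7.619 in

Q = 471077695201/61826772650 in ≈ 7.619 in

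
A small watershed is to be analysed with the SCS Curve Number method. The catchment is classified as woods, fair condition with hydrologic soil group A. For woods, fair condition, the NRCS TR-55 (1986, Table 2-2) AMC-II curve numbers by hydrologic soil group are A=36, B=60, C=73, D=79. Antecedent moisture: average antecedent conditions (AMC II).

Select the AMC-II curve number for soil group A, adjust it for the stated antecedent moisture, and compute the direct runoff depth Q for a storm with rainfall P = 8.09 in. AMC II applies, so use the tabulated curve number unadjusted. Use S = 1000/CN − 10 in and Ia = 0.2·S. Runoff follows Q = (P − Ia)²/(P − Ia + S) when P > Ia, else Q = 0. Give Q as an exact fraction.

NRCS table: woods, fair condition, soil group A → CN(II) = 36
Average conditions: CN = 36 (no AMC adjustment).
Retention S: 1000/CN − 10 with CN=36.000 → S = 160/9 ≈ 17.778 in
Ia = 0.2S: 0.2·17.778 = 3.556 in (exactly 32/9)
Since P=8.090 > Ia=3.556: effective rainfall P−Ia = 4081/900 in
Q = (4081/900)²/((4081/900) + 160/9) = (16654561/810000)/(20081/900) = 16654561/18072900 in ≈ 0.922 in

Q = 16654561/18072900 in ≈ 0.922 in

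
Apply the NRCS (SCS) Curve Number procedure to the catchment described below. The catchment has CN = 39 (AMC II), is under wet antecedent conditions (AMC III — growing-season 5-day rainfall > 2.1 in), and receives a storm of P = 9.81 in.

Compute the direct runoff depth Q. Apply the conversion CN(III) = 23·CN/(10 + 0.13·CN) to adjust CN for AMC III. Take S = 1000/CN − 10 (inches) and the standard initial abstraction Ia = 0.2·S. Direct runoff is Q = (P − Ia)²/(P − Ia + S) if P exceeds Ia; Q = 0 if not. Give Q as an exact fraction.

Wet (AMC III): CN(III) = 23·39/(10 + 0.13·39) = 897/(1507/100) = 89700/1507 ≈ 59.522
S = 1000/(89700/1507) − 10 = 6100/897 in ≈ 6.800 in
Initial abstraction Ia = S/5 = (6100/897)/5 = 1220/897 ≈ 1.360 in
P − Ia = 9.810 − 1.360 = 757957/89700 ≈ 8.450 in (> 0, runoff occurs)
Q: (757957/89700)² ÷ (1367957/89700) = 574498813849/122705742900 in (≈ 4.682 in)

Q = 574498813849/122705742900 in ≈ 4.682 in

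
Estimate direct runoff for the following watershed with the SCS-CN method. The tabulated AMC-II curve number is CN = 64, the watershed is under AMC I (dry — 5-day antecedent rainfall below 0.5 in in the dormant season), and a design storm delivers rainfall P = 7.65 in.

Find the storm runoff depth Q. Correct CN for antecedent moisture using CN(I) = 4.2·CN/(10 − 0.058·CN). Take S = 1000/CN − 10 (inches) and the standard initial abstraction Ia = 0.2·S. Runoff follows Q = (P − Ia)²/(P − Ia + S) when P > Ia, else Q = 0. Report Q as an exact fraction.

Q = 40368/29995 in ≈ 1.346 in

CN(I) from CN(II)=64: (4.2·64)/(10 − 0.058·64) = 5600/131 ≈ 42.748
Retention S: 1000/CN − 10 with CN=42.748 → S = 375/28 ≈ 13.393 in
Ia = 0.2S: 0.2·13.393 = 2.679 in (exactly 75/28)
P − Ia = 7.650 − 2.679 = 174/35 ≈ 4.971 in (> 0, runoff occurs)
Q = (174/35)²/((174/35) + 375/28) = (30276/1225)/(2571/140) = 40368/29995 in ≈ 1.346 in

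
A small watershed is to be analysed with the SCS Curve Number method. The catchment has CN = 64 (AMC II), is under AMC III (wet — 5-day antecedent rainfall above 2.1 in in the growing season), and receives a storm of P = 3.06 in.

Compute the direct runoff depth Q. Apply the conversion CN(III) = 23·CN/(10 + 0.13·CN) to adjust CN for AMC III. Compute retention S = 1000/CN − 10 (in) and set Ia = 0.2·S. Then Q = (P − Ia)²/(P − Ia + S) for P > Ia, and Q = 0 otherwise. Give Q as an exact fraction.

CN(III) from CN(II)=64: (23·64)/(10 + 0.13·64) = 18400/229 ≈ 80.349
Max retention: S = 1000/(18400/229) − 10 = 225/92 in (≈ 2.446 in)
Ia = 0.2·(225/92) = 45/92 in ≈ 0.489 in
P − Ia = 3.060 − 0.489 = 5913/2300 ≈ 2.571 in (> 0, runoff occurs)
Runoff Q = (P−Ia)²/(P−Ia+S) = (2.571)²/(2.571+2.446) = 3884841/2948600 ≈ 1.318 in

Q = 3884841/2948600 in ≈ 1.318 in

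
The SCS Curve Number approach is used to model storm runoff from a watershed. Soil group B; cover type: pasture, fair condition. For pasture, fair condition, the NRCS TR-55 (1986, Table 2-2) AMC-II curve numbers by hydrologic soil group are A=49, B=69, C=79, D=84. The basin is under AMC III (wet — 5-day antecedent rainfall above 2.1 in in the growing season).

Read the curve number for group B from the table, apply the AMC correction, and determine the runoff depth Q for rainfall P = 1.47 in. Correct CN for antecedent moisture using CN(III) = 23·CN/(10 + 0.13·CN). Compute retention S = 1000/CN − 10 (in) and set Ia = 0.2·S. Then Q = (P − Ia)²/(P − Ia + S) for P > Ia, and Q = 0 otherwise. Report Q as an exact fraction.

NRCS table: pasture, fair condition, soil group B → CN(II) = 69
Wet (AMC III): CN(III) = 23·69/(10 + 0.13·69) = 1587/(1897/100) = 158700/1897 ≈ 83.658
Max retention: S = 1000/(158700/1897) − 10 = 3100/1587 in (≈ 1.953 in)
Ia = 0.2S: 0.2·1.953 = 0.391 in (exactly 620/1587)
P − Ia = 1.470 − 0.391 = 171289/158700 ≈ 1.079 in (> 0, runoff occurs)
Q = (171289/158700)²/((171289/158700) + 3100/1587) = (29339921521/25185690000)/(481289/158700) = 29339921521/76380564300 in ≈ 0.384 in

Q = 29339921521/76380564300 in ≈ 0.384 in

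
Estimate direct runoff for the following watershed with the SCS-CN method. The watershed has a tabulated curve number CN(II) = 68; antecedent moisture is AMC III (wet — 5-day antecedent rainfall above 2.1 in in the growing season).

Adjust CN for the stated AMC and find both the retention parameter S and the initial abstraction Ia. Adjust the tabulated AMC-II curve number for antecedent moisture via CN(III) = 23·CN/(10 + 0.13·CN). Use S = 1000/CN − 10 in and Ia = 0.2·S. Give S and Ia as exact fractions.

S = 800/391 in ≈ 2.046 in; Ia = 160/391 in ≈ 0.409 in

CN(III) from CN(II)=68: (23·68)/(10 + 0.13·68) = 39100/471 ≈ 83.015
S = 1000/(39100/471) − 10 = 800/391 in ≈ 2.046 in
Ia = 0.2S: 0.2·2.046 = 0.409 in (exactly 160/391)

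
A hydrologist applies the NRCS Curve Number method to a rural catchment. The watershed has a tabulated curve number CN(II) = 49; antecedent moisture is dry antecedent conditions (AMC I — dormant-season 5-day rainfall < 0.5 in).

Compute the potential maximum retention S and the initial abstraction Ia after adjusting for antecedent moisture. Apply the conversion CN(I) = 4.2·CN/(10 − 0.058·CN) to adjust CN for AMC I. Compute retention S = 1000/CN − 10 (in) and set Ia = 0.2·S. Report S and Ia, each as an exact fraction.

S = 8500/343 in ≈ 24.781 in; Ia = 1700/343 in ≈ 4.956 in

CN(I) from CN(II)=49: (4.2·49)/(10 − 0.058·49) = 34300/1193 ≈ 28.751
Max retention: S = 1000/(34300/1193) − 10 = 8500/343 in (≈ 24.781 in)
Ia = 0.2S: 0.2·24.781 = 4.956 in (exactly 1700/343)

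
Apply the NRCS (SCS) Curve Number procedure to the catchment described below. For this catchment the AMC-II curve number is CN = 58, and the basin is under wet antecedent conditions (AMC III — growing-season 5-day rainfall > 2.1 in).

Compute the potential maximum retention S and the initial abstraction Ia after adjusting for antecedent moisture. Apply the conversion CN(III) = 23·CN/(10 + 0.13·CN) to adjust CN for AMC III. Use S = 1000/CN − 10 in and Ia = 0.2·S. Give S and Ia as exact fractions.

Adjust CN=58 to AMC III: 23·58/(10 + 0.13·58) → 1334 ÷ (877/50) = 66700/877 ≈ 76.055
Retention S: 1000/CN − 10 with CN=76.055 → S = 2100/667 ≈ 3.148 in
Ia = 0.2·(2100/667) = 420/667 in ≈ 0.630 in

S = 2100/667 in ≈ 3.148 in; Ia = 420/667 in ≈ 0.630 in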